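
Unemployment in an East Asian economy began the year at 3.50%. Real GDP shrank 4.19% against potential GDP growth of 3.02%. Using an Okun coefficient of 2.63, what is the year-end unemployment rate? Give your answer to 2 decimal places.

Growth-rate Okun's law: g_Y = g_Y* - β × Δu, so Δu = (g_Y* - g_Y)/β.
Δu = (3.02 + 4.19)/2.63 = 7.21/2.63 = 2.74 percentage points.
Year-end unemployment = 3.5 + 2.74 = 6.24%.

6.24%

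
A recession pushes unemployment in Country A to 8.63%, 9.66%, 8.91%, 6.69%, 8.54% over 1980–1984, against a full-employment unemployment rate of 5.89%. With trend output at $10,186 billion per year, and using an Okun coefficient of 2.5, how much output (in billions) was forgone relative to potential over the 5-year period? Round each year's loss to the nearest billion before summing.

Year 1980: gap = -2.5 × (8.63 - 5.89) = -6.85%, loss ≈ 10186 × 6.85/100 ≈ 698.
Year 1981: gap = -2.5 × (9.66 - 5.89) = -9.425%, loss ≈ 10186 × 9.425/100 ≈ 960.
Year 1982: gap = -2.5 × (8.91 - 5.89) = -7.55%, loss ≈ 10186 × 7.55/100 ≈ 769.
Year 1983: gap = -2.5 × (6.69 - 5.89) = -2%, loss ≈ 10186 × 2/100 ≈ 204.
Year 1984: gap = -2.5 × (8.54 - 5.89) = -6.625%, loss ≈ 10186 × 6.625/100 ≈ 675.
Total lost output = 698 + 960 + 769 + 204 + 675 = 3306 billion.

$3,306 billion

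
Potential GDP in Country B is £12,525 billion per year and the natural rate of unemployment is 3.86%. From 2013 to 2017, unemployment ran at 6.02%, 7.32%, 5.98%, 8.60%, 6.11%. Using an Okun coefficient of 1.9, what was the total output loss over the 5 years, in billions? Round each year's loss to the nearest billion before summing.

£3,505 billion

Year 2013: gap = -1.9 × (6.02 - 3.86) = -4.104%, loss ≈ 12525 × 4.104/100 ≈ 514.
Year 2014: gap = -1.9 × (7.32 - 3.86) = -6.574%, loss ≈ 12525 × 6.574/100 ≈ 823.
Year 2015: gap = -1.9 × (5.98 - 3.86) = -4.028%, loss ≈ 12525 × 4.028/100 ≈ 505.
Year 2016: gap = -1.9 × (8.6 - 3.86) = -9.006%, loss ≈ 12525 × 9.006/100 ≈ 1128.
Year 2017: gap = -1.9 × (6.11 - 3.86) = -4.275%, loss ≈ 12525 × 4.275/100 ≈ 535.
Total lost output = 514 + 823 + 505 + 1128 + 535 = 3505 billion.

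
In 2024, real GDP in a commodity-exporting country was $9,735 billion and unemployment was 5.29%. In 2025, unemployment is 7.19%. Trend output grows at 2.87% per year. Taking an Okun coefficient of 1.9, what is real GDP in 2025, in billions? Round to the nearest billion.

$9,663 billion

Δu = 7.19 - 5.29 = 1.9 points.
Okun's law (growth form): g_Y = g_Y* - β × Δu = 2.87 - 1.9 × (1.90) = 2.87 - 3.61 = -0.74%.
Real GDP in the next year = 9735 × (1 - 0.74/100) = 9735 × 0.9926 ≈ 9663 billion.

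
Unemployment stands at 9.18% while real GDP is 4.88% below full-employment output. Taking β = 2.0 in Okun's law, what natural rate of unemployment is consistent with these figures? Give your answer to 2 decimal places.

6.74%

From Okun's law, u - u* = -(output gap)/β = -(-4.88)/2.0 = 2.44 points.
So u* = 9.18 - 2.44 = 6.74%.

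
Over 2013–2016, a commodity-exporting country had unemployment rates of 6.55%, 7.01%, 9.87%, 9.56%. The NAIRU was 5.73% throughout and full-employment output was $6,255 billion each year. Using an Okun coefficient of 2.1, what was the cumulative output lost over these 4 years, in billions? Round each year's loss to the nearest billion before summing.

$1,323 billion

Year 2013: gap = -2.1 × (6.55 - 5.73) = -1.722%, loss ≈ 6255 × 1.722/100 ≈ 108.
Year 2014: gap = -2.1 × (7.01 - 5.73) = -2.688%, loss ≈ 6255 × 2.688/100 ≈ 168.
Year 2015: gap = -2.1 × (9.87 - 5.73) = -8.694%, loss ≈ 6255 × 8.694/100 ≈ 544.
Year 2016: gap = -2.1 × (9.56 - 5.73) = -8.043%, loss ≈ 6255 × 8.043/100 ≈ 503.
Total lost output = 108 + 168 + 544 + 503 = 1323 billion.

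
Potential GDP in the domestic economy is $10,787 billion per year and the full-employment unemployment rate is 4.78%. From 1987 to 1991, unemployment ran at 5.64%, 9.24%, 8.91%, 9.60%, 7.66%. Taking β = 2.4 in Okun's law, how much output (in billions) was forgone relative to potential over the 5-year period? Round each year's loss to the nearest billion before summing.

$4,441 billion

Year 1987: gap = -2.4 × (5.64 - 4.78) = -2.064%, loss ≈ 10787 × 2.064/100 ≈ 223.
Year 1988: gap = -2.4 × (9.24 - 4.78) = -10.704%, loss ≈ 10787 × 10.704/100 ≈ 1155.
Year 1989: gap = -2.4 × (8.91 - 4.78) = -9.912%, loss ≈ 10787 × 9.912/100 ≈ 1069.
Year 1990: gap = -2.4 × (9.6 - 4.78) = -11.568%, loss ≈ 10787 × 11.568/100 ≈ 1248.
Year 1991: gap = -2.4 × (7.66 - 4.78) = -6.912%, loss ≈ 10787 × 6.912/100 ≈ 746.
Total lost output = 223 + 1155 + 1069 + 1248 + 746 = 4441 billion.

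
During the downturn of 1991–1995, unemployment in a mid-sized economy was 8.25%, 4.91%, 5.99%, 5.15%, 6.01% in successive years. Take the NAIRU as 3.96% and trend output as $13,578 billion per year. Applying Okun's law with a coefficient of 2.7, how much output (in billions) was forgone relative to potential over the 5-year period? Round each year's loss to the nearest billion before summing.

$3,853 billion

Year 1991: gap = -2.7 × (8.25 - 3.96) = -11.583%, loss ≈ 13578 × 11.583/100 ≈ 1573.
Year 1992: gap = -2.7 × (4.91 - 3.96) = -2.565%, loss ≈ 13578 × 2.565/100 ≈ 348.
Year 1993: gap = -2.7 × (5.99 - 3.96) = -5.481%, loss ≈ 13578 × 5.481/100 ≈ 744.
Year 1994: gap = -2.7 × (5.15 - 3.96) = -3.213%, loss ≈ 13578 × 3.213/100 ≈ 436.
Year 1995: gap = -2.7 × (6.01 - 3.96) = -5.535%, loss ≈ 13578 × 5.535/100 ≈ 752.
Total lost output = 1573 + 348 + 744 + 436 + 752 = 3853 billion.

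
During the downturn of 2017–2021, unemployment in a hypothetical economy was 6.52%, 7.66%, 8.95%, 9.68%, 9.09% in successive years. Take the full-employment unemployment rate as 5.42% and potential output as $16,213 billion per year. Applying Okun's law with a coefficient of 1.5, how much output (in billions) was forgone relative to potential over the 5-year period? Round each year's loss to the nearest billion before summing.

$3,600 billion

Year 2017: gap = -1.5 × (6.52 - 5.42) = -1.65%, loss ≈ 16213 × 1.65/100 ≈ 268.
Year 2018: gap = -1.5 × (7.66 - 5.42) = -3.36%, loss ≈ 16213 × 3.36/100 ≈ 545.
Year 2019: gap = -1.5 × (8.95 - 5.42) = -5.295%, loss ≈ 16213 × 5.295/100 ≈ 858.
Year 2020: gap = -1.5 × (9.68 - 5.42) = -6.39%, loss ≈ 16213 × 6.39/100 ≈ 1036.
Year 2021: gap = -1.5 × (9.09 - 5.42) = -5.505%, loss ≈ 16213 × 5.505/100 ≈ 893.
Total lost output = 268 + 545 + 858 + 1036 + 893 = 3600 billion.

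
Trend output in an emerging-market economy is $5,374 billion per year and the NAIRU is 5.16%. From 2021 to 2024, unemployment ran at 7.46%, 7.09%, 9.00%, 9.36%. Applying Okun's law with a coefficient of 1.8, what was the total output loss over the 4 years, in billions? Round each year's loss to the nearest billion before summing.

Year 2021: gap = -1.8 × (7.46 - 5.16) = -4.14%, loss ≈ 5374 × 4.14/100 ≈ 222.
Year 2022: gap = -1.8 × (7.09 - 5.16) = -3.474%, loss ≈ 5374 × 3.474/100 ≈ 187.
Year 2023: gap = -1.8 × (9 - 5.16) = -6.912%, loss ≈ 5374 × 6.912/100 ≈ 371.
Year 2024: gap = -1.8 × (9.36 - 5.16) = -7.56%, loss ≈ 5374 × 7.56/100 ≈ 406.
Total lost output = 222 + 187 + 371 + 406 = 1186 billion.

$1,186 billion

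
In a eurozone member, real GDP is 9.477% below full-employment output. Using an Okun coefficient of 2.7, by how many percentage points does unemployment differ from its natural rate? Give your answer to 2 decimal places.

Okun's law: output gap = -β × (u - u*), so u - u* = -(output gap)/β.
u - u* = -(-9.477)/2.7 = 3.51 percentage points.

3.51 percentage points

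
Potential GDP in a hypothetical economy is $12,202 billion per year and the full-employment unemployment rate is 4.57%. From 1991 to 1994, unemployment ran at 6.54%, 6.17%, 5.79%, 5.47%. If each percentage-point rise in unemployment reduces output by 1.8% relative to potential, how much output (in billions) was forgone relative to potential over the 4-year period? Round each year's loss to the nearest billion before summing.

Year 1991: gap = -1.8 × (6.54 - 4.57) = -3.546%, loss ≈ 12202 × 3.546/100 ≈ 433.
Year 1992: gap = -1.8 × (6.17 - 4.57) = -2.88%, loss ≈ 12202 × 2.88/100 ≈ 351.
Year 1993: gap = -1.8 × (5.79 - 4.57) = -2.196%, loss ≈ 12202 × 2.196/100 ≈ 268.
Year 1994: gap = -1.8 × (5.47 - 4.57) = -1.62%, loss ≈ 12202 × 1.62/100 ≈ 198.
Total lost output = 433 + 351 + 268 + 198 = 1250 billion.

$1,250 billion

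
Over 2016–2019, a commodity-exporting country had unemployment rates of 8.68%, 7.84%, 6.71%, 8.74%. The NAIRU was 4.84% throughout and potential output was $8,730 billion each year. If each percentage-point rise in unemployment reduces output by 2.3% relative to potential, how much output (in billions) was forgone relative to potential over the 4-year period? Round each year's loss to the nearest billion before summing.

Year 2016: gap = -2.3 × (8.68 - 4.84) = -8.832%, loss ≈ 8730 × 8.832/100 ≈ 771.
Year 2017: gap = -2.3 × (7.84 - 4.84) = -6.9%, loss ≈ 8730 × 6.9/100 ≈ 602.
Year 2018: gap = -2.3 × (6.71 - 4.84) = -4.301%, loss ≈ 8730 × 4.301/100 ≈ 375.
Year 2019: gap = -2.3 × (8.74 - 4.84) = -8.97%, loss ≈ 8730 × 8.97/100 ≈ 783.
Total lost output = 771 + 602 + 375 + 783 = 2531 billion.

$2,531 billion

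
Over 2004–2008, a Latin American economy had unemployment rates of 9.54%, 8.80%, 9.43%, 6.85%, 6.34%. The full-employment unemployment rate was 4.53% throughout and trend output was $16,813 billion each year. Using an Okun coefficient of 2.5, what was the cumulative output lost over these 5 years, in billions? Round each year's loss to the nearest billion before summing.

$7,697 billion

Year 2004: gap = -2.5 × (9.54 - 4.53) = -12.525%, loss ≈ 16813 × 12.525/100 ≈ 2106.
Year 2005: gap = -2.5 × (8.8 - 4.53) = -10.675%, loss ≈ 16813 × 10.675/100 ≈ 1795.
Year 2006: gap = -2.5 × (9.43 - 4.53) = -12.25%, loss ≈ 16813 × 12.25/100 ≈ 2060.
Year 2007: gap = -2.5 × (6.85 - 4.53) = -5.8%, loss ≈ 16813 × 5.8/100 ≈ 975.
Year 2008: gap = -2.5 × (6.34 - 4.53) = -4.525%, loss ≈ 16813 × 4.525/100 ≈ 761.
Total lost output = 2106 + 1795 + 2060 + 975 + 761 = 7697 billion.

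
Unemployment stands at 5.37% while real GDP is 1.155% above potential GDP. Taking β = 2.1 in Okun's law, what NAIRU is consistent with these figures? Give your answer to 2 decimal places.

From Okun's law, u - u* = -(output gap)/β = -(1.155)/2.1 = -0.55 points.
So u* = 5.37 + 0.55 = 5.92%.

5.92%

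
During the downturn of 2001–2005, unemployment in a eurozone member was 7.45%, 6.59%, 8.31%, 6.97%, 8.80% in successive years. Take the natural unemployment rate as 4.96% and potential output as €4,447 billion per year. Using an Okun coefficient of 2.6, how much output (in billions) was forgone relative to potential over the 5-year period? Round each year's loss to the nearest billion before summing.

Year 2001: gap = -2.6 × (7.45 - 4.96) = -6.474%, loss ≈ 4447 × 6.474/100 ≈ 288.
Year 2002: gap = -2.6 × (6.59 - 4.96) = -4.238%, loss ≈ 4447 × 4.238/100 ≈ 188.
Year 2003: gap = -2.6 × (8.31 - 4.96) = -8.71%, loss ≈ 4447 × 8.71/100 ≈ 387.
Year 2004: gap = -2.6 × (6.97 - 4.96) = -5.226%, loss ≈ 4447 × 5.226/100 ≈ 232.
Year 2005: gap = -2.6 × (8.8 - 4.96) = -9.984%, loss ≈ 4447 × 9.984/100 ≈ 444.
Total lost output = 288 + 188 + 387 + 232 + 444 = 1539 billion.

€1,539 billion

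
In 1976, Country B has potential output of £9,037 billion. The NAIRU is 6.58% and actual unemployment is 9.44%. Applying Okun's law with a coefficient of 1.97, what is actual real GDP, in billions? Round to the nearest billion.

Unemployment gap = 9.44 - 6.58 = 2.86 points, so the output gap is -1.97 × 2.86 = -5.6342%.
Actual GDP = 9037 × (1 - 5.6342/100) = 9037 × 0.943658 ≈ 8528 billion.

£8,528 billion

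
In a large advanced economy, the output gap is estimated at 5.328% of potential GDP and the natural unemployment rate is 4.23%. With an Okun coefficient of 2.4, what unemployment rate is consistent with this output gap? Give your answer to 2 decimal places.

2.01%

From Okun's law, u - u* = -(output gap)/β = -(5.328)/2.4 = -2.22 points.
So u = 4.23 - 2.22 = 2.01%.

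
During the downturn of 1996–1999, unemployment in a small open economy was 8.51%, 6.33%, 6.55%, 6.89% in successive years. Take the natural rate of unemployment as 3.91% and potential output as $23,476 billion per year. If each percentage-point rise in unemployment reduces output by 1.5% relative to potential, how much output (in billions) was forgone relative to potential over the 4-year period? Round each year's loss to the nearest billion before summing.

Year 1996: gap = -1.5 × (8.51 - 3.91) = -6.9%, loss ≈ 23476 × 6.9/100 ≈ 1620.
Year 1997: gap = -1.5 × (6.33 - 3.91) = -3.63%, loss ≈ 23476 × 3.63/100 ≈ 852.
Year 1998: gap = -1.5 × (6.55 - 3.91) = -3.96%, loss ≈ 23476 × 3.96/100 ≈ 930.
Year 1999: gap = -1.5 × (6.89 - 3.91) = -4.47%, loss ≈ 23476 × 4.47/100 ≈ 1049.
Total lost output = 1620 + 852 + 930 + 1049 = 4451 billion.

$4,451 billion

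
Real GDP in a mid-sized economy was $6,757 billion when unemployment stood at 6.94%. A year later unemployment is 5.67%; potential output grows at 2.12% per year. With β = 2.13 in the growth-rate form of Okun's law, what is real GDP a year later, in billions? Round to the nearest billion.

Δu = 5.67 - 6.94 = -1.27 points.
Okun's law (growth form): g_Y = g_Y* - β × Δu = 2.12 - 2.13 × (-1.27) = 2.12 + 2.7051 = 4.8251%.
Real GDP in the next year = 6757 × (1 + 4.8251/100) = 6757 × 1.048251 ≈ 7083 billion.

$7,083 billion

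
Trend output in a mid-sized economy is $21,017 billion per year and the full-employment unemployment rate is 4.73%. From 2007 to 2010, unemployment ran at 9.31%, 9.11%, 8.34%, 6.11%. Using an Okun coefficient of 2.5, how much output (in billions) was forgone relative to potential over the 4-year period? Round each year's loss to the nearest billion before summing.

Year 2007: gap = -2.5 × (9.31 - 4.73) = -11.45%, loss ≈ 21017 × 11.45/100 ≈ 2406.
Year 2008: gap = -2.5 × (9.11 - 4.73) = -10.95%, loss ≈ 21017 × 10.95/100 ≈ 2301.
Year 2009: gap = -2.5 × (8.34 - 4.73) = -9.025%, loss ≈ 21017 × 9.025/100 ≈ 1897.
Year 2010: gap = -2.5 × (6.11 - 4.73) = -3.45%, loss ≈ 21017 × 3.45/100 ≈ 725.
Total lost output = 2406 + 2301 + 1897 + 725 = 7329 billion.

$7,329 billion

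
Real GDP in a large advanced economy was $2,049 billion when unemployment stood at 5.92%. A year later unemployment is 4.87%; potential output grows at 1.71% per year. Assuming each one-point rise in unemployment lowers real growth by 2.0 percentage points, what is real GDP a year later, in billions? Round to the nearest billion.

Δu = 4.87 - 5.92 = -1.05 points.
Okun's law (growth form): g_Y = g_Y* - β × Δu = 1.71 - 2.0 × (-1.05) = 1.71 + 2.1 = 3.81%.
Real GDP in the next year = 2049 × (1 + 3.81/100) = 2049 × 1.0381 ≈ 2127 billion.

$2,127 billion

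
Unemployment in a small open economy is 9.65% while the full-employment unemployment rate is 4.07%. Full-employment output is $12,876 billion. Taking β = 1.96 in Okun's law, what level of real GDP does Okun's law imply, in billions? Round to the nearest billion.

$11,468 billion

Unemployment gap = 9.65 - 4.07 = 5.58 points, so the output gap is -1.96 × 5.58 = -10.9368%.
Actual GDP = 12876 × (1 - 10.9368/100) = 12876 × 0.890632 ≈ 11468 billion.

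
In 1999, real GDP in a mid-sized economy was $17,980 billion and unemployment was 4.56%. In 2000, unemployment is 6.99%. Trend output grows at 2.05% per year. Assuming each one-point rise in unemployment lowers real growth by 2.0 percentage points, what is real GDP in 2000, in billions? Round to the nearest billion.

$17,475 billion

Δu = 6.99 - 4.56 = 2.43 points.
Okun's law (growth form): g_Y = g_Y* - β × Δu = 2.05 - 2.0 × (2.43) = 2.05 - 4.86 = -2.81%.
Real GDP in the next year = 17980 × (1 - 2.81/100) = 17980 × 0.9719 ≈ 17475 billion.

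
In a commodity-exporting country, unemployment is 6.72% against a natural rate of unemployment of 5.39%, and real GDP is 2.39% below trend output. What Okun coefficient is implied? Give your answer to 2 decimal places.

β ≈ 1.80

Okun's law: output gap = -β × (u - u*).
-2.39 = -β × (6.72 - 5.39) = -β × 1.33, so β = 2.39/1.33 = 1.80.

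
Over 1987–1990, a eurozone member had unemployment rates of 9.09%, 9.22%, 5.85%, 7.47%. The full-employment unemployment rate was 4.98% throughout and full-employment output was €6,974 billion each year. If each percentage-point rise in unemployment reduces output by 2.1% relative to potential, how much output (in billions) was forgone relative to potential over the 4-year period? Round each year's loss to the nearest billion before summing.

€1,715 billion

Year 1987: gap = -2.1 × (9.09 - 4.98) = -8.631%, loss ≈ 6974 × 8.631/100 ≈ 602.
Year 1988: gap = -2.1 × (9.22 - 4.98) = -8.904%, loss ≈ 6974 × 8.904/100 ≈ 621.
Year 1989: gap = -2.1 × (5.85 - 4.98) = -1.827%, loss ≈ 6974 × 1.827/100 ≈ 127.
Year 1990: gap = -2.1 × (7.47 - 4.98) = -5.229%, loss ≈ 6974 × 5.229/100 ≈ 365.
Total lost output = 602 + 621 + 127 + 365 = 1715 billion.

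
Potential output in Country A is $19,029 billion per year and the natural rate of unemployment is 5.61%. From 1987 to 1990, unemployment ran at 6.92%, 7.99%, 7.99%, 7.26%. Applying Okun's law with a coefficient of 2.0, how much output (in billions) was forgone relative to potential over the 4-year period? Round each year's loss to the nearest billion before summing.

$2,939 billion

Year 1987: gap = -2.0 × (6.92 - 5.61) = -2.62%, loss ≈ 19029 × 2.62/100 ≈ 499.
Year 1988: gap = -2.0 × (7.99 - 5.61) = -4.76%, loss ≈ 19029 × 4.76/100 ≈ 906.
Year 1989: gap = -2.0 × (7.99 - 5.61) = -4.76%, loss ≈ 19029 × 4.76/100 ≈ 906.
Year 1990: gap = -2.0 × (7.26 - 5.61) = -3.3%, loss ≈ 19029 × 3.3/100 ≈ 628.
Total lost output = 499 + 906 + 906 + 628 = 2939 billion.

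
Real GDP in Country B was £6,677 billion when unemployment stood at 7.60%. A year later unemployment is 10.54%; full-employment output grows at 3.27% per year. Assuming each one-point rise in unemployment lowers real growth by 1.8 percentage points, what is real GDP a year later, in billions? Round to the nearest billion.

£6,542 billion

Δu = 10.54 - 7.6 = 2.94 points.
Okun's law (growth form): g_Y = g_Y* - β × Δu = 3.27 - 1.8 × (2.94) = 3.27 - 5.292 = -2.022%.
Real GDP in the next year = 6677 × (1 - 2.022/100) = 6677 × 0.97978 ≈ 6542 billion.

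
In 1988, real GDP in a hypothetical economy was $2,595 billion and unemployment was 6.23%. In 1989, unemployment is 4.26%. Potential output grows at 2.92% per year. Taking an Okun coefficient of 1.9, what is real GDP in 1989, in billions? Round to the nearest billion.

Δu = 4.26 - 6.23 = -1.97 points.
Okun's law (growth form): g_Y = g_Y* - β × Δu = 2.92 - 1.9 × (-1.97) = 2.92 + 3.743 = 6.663%.
Real GDP in the next year = 2595 × (1 + 6.663/100) = 2595 × 1.06663 ≈ 2768 billion.

$2,768 billion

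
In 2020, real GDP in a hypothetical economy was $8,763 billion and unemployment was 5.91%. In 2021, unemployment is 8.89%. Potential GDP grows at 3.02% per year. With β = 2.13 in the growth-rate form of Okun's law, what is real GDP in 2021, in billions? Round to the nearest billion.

$8,471 billion

Δu = 8.89 - 5.91 = 2.98 points.
Okun's law (growth form): g_Y = g_Y* - β × Δu = 3.02 - 2.13 × (2.98) = 3.02 - 6.3474 = -3.3274%.
Real GDP in the next year = 8763 × (1 - 3.3274/100) = 8763 × 0.966726 ≈ 8471 billion.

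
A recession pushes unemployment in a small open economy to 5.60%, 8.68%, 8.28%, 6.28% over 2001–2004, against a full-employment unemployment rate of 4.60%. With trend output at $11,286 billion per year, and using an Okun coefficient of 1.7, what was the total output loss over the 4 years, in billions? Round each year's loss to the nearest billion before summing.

Year 2001: gap = -1.7 × (5.6 - 4.6) = -1.7%, loss ≈ 11286 × 1.7/100 ≈ 192.
Year 2002: gap = -1.7 × (8.68 - 4.6) = -6.936%, loss ≈ 11286 × 6.936/100 ≈ 783.
Year 2003: gap = -1.7 × (8.28 - 4.6) = -6.256%, loss ≈ 11286 × 6.256/100 ≈ 706.
Year 2004: gap = -1.7 × (6.28 - 4.6) = -2.856%, loss ≈ 11286 × 2.856/100 ≈ 322.
Total lost output = 192 + 783 + 706 + 322 = 2003 billion.

$2,003 billion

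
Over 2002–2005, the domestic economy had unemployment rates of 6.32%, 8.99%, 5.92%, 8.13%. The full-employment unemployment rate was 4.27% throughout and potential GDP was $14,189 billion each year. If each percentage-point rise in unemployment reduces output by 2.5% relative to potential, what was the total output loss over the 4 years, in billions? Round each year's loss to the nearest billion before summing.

$4,355 billion

Year 2002: gap = -2.5 × (6.32 - 4.27) = -5.125%, loss ≈ 14189 × 5.125/100 ≈ 727.
Year 2003: gap = -2.5 × (8.99 - 4.27) = -11.8%, loss ≈ 14189 × 11.8/100 ≈ 1674.
Year 2004: gap = -2.5 × (5.92 - 4.27) = -4.125%, loss ≈ 14189 × 4.125/100 ≈ 585.
Year 2005: gap = -2.5 × (8.13 - 4.27) = -9.65%, loss ≈ 14189 × 9.65/100 ≈ 1369.
Total lost output = 727 + 1674 + 585 + 1369 = 4355 billion.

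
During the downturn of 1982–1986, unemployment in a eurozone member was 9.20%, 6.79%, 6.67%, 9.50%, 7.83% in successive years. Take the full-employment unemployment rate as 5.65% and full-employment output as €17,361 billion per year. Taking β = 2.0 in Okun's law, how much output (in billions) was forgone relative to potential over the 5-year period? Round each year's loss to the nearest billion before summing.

Year 1982: gap = -2.0 × (9.2 - 5.65) = -7.1%, loss ≈ 17361 × 7.1/100 ≈ 1233.
Year 1983: gap = -2.0 × (6.79 - 5.65) = -2.28%, loss ≈ 17361 × 2.28/100 ≈ 396.
Year 1984: gap = -2.0 × (6.67 - 5.65) = -2.04%, loss ≈ 17361 × 2.04/100 ≈ 354.
Year 1985: gap = -2.0 × (9.5 - 5.65) = -7.7%, loss ≈ 17361 × 7.7/100 ≈ 1337.
Year 1986: gap = -2.0 × (7.83 - 5.65) = -4.36%, loss ≈ 17361 × 4.36/100 ≈ 757.
Total lost output = 1233 + 396 + 354 + 1337 + 757 = 4077 billion.

€4,077 billion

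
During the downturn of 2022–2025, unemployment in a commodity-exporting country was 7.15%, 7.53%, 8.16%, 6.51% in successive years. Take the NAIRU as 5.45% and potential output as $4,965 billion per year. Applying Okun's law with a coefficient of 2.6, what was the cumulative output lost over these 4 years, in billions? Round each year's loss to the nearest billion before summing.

$975 billion

Year 2022: gap = -2.6 × (7.15 - 5.45) = -4.42%, loss ≈ 4965 × 4.42/100 ≈ 219.
Year 2023: gap = -2.6 × (7.53 - 5.45) = -5.408%, loss ≈ 4965 × 5.408/100 ≈ 269.
Year 2024: gap = -2.6 × (8.16 - 5.45) = -7.046%, loss ≈ 4965 × 7.046/100 ≈ 350.
Year 2025: gap = -2.6 × (6.51 - 5.45) = -2.756%, loss ≈ 4965 × 2.756/100 ≈ 137.
Total lost output = 219 + 269 + 350 + 137 = 975 billion.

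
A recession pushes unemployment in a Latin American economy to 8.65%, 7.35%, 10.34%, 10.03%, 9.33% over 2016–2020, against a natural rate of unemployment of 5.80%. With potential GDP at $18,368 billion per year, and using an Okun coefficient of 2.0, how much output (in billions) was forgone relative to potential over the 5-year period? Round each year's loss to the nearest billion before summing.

Year 2016: gap = -2.0 × (8.65 - 5.8) = -5.7%, loss ≈ 18368 × 5.7/100 ≈ 1047.
Year 2017: gap = -2.0 × (7.35 - 5.8) = -3.1%, loss ≈ 18368 × 3.1/100 ≈ 569.
Year 2018: gap = -2.0 × (10.34 - 5.8) = -9.08%, loss ≈ 18368 × 9.08/100 ≈ 1668.
Year 2019: gap = -2.0 × (10.03 - 5.8) = -8.46%, loss ≈ 18368 × 8.46/100 ≈ 1554.
Year 2020: gap = -2.0 × (9.33 - 5.8) = -7.06%, loss ≈ 18368 × 7.06/100 ≈ 1297.
Total lost output = 1047 + 569 + 1668 + 1554 + 1297 = 6135 billion.

$6,135 billion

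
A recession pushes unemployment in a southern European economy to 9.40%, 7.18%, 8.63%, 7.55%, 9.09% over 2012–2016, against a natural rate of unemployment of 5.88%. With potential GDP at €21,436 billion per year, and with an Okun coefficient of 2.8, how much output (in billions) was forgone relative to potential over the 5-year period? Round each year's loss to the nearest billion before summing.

Year 2012: gap = -2.8 × (9.4 - 5.88) = -9.856%, loss ≈ 21436 × 9.856/100 ≈ 2113.
Year 2013: gap = -2.8 × (7.18 - 5.88) = -3.64%, loss ≈ 21436 × 3.64/100 ≈ 780.
Year 2014: gap = -2.8 × (8.63 - 5.88) = -7.7%, loss ≈ 21436 × 7.7/100 ≈ 1651.
Year 2015: gap = -2.8 × (7.55 - 5.88) = -4.676%, loss ≈ 21436 × 4.676/100 ≈ 1002.
Year 2016: gap = -2.8 × (9.09 - 5.88) = -8.988%, loss ≈ 21436 × 8.988/100 ≈ 1927.
Total lost output = 2113 + 780 + 1651 + 1002 + 1927 = 7473 billion.

€7,473 billion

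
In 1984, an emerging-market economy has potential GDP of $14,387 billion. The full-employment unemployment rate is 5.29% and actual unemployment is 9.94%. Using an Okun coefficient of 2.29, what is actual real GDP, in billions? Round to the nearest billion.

Unemployment gap = 9.94 - 5.29 = 4.65 points, so the output gap is -2.29 × 4.65 = -10.6485%.
Actual GDP = 14387 × (1 - 10.6485/100) = 14387 × 0.893515 ≈ 12855 billion.

$12,855 billion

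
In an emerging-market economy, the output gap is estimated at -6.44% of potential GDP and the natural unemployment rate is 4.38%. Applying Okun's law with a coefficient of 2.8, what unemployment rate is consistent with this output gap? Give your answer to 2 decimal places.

6.68%

From Okun's law, u - u* = -(output gap)/β = -(-6.44)/2.8 = 2.3 points.
So u = 4.38 + 2.3 = 6.68%.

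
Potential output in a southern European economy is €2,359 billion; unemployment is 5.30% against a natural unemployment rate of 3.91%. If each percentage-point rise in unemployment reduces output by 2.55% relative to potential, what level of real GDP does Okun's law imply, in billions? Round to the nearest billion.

€2,275 billion

Unemployment gap = 5.3 - 3.91 = 1.39 points, so the output gap is -2.55 × 1.39 = -3.5445%.
Actual GDP = 2359 × (1 - 3.5445/100) = 2359 × 0.964555 ≈ 2275 billion.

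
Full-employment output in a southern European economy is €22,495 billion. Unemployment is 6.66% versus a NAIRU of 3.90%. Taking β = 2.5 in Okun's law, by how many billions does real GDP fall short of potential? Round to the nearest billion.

€1,552 billion

Output gap = -2.5 × (6.66 - 3.9) = -2.5 × 2.76 = -6.9%.
Actual GDP ≈ 22495 × 0.931 ≈ 20943 billion, so the shortfall is 22495 - 20943 = 1552 billion.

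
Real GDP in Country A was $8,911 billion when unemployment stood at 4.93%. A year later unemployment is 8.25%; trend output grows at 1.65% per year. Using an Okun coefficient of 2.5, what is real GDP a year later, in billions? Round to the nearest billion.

Δu = 8.25 - 4.93 = 3.32 points.
Okun's law (growth form): g_Y = g_Y* - β × Δu = 1.65 - 2.5 × (3.32) = 1.65 - 8.3 = -6.65%.
Real GDP in the next year = 8911 × (1 - 6.65/100) = 8911 × 0.9335 ≈ 8318 billion.

$8,318 billion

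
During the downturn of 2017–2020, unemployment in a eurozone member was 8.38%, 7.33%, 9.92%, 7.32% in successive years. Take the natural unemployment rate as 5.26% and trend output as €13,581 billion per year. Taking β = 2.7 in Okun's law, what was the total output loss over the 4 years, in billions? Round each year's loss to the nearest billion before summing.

Year 2017: gap = -2.7 × (8.38 - 5.26) = -8.424%, loss ≈ 13581 × 8.424/100 ≈ 1144.
Year 2018: gap = -2.7 × (7.33 - 5.26) = -5.589%, loss ≈ 13581 × 5.589/100 ≈ 759.
Year 2019: gap = -2.7 × (9.92 - 5.26) = -12.582%, loss ≈ 13581 × 12.582/100 ≈ 1709.
Year 2020: gap = -2.7 × (7.32 - 5.26) = -5.562%, loss ≈ 13581 × 5.562/100 ≈ 755.
Total lost output = 1144 + 759 + 1709 + 755 = 4367 billion.

€4,367 billion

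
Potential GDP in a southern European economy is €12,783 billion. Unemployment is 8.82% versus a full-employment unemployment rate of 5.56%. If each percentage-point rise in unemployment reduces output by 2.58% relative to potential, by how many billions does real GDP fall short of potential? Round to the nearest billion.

€1,075 billion

Output gap = -2.58 × (8.82 - 5.56) = -2.58 × 3.26 = -8.4108%.
Actual GDP ≈ 12783 × 0.915892 ≈ 11708 billion, so the shortfall is 12783 - 11708 = 1075 billion.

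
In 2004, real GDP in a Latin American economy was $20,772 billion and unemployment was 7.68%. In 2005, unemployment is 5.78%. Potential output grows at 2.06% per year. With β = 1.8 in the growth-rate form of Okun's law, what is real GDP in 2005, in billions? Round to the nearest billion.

$21,910 billion

Δu = 5.78 - 7.68 = -1.9 points.
Okun's law (growth form): g_Y = g_Y* - β × Δu = 2.06 - 1.8 × (-1.90) = 2.06 + 3.42 = 5.48%.
Real GDP in the next year = 20772 × (1 + 5.48/100) = 20772 × 1.0548 ≈ 21910 billion.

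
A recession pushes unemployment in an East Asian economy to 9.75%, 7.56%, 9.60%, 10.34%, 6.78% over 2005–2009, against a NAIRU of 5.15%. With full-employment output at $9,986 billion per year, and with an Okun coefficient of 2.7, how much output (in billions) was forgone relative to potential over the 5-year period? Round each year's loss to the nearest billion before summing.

$4,928 billion

Year 2005: gap = -2.7 × (9.75 - 5.15) = -12.42%, loss ≈ 9986 × 12.42/100 ≈ 1240.
Year 2006: gap = -2.7 × (7.56 - 5.15) = -6.507%, loss ≈ 9986 × 6.507/100 ≈ 650.
Year 2007: gap = -2.7 × (9.6 - 5.15) = -12.015%, loss ≈ 9986 × 12.015/100 ≈ 1200.
Year 2008: gap = -2.7 × (10.34 - 5.15) = -14.013%, loss ≈ 9986 × 14.013/100 ≈ 1399.
Year 2009: gap = -2.7 × (6.78 - 5.15) = -4.401%, loss ≈ 9986 × 4.401/100 ≈ 439.
Total lost output = 1240 + 650 + 1200 + 1399 + 439 = 4928 billion.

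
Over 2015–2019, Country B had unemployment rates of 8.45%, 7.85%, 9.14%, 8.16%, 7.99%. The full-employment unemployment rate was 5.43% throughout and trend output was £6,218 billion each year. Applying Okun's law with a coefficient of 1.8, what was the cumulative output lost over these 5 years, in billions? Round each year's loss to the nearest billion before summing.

Year 2015: gap = -1.8 × (8.45 - 5.43) = -5.436%, loss ≈ 6218 × 5.436/100 ≈ 338.
Year 2016: gap = -1.8 × (7.85 - 5.43) = -4.356%, loss ≈ 6218 × 4.356/100 ≈ 271.
Year 2017: gap = -1.8 × (9.14 - 5.43) = -6.678%, loss ≈ 6218 × 6.678/100 ≈ 415.
Year 2018: gap = -1.8 × (8.16 - 5.43) = -4.914%, loss ≈ 6218 × 4.914/100 ≈ 306.
Year 2019: gap = -1.8 × (7.99 - 5.43) = -4.608%, loss ≈ 6218 × 4.608/100 ≈ 287.
Total lost output = 338 + 271 + 415 + 306 + 287 = 1617 billion.

£1,617 billion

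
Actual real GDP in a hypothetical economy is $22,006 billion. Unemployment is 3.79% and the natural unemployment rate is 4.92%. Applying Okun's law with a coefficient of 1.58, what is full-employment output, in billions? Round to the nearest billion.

Unemployment gap = 3.79 - 4.92 = -1.13 points, so output gap = -1.58 × (-1.13) = 1.7854%.
Since Y = Y* × (1 + gap/100), Y* = 22006/1.017854 ≈ 21620 billion.

$21,620 billion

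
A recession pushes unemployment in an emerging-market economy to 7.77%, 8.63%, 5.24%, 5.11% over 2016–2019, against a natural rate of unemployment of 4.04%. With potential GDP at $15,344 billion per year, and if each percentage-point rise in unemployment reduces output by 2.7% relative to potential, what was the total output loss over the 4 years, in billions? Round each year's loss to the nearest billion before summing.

$4,387 billion

Year 2016: gap = -2.7 × (7.77 - 4.04) = -10.071%, loss ≈ 15344 × 10.071/100 ≈ 1545.
Year 2017: gap = -2.7 × (8.63 - 4.04) = -12.393%, loss ≈ 15344 × 12.393/100 ≈ 1902.
Year 2018: gap = -2.7 × (5.24 - 4.04) = -3.24%, loss ≈ 15344 × 3.24/100 ≈ 497.
Year 2019: gap = -2.7 × (5.11 - 4.04) = -2.889%, loss ≈ 15344 × 2.889/100 ≈ 443.
Total lost output = 1545 + 1902 + 497 + 443 = 4387 billion.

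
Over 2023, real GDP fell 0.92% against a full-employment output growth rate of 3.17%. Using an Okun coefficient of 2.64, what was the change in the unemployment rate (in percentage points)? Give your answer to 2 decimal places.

Growth-rate Okun's law: g_Y = g_Y* - β × Δu, so Δu = (g_Y* - g_Y)/β.
Δu = (3.17 + 0.92)/2.64 = 4.09/2.64 = 1.55 percentage points.

1.55 percentage points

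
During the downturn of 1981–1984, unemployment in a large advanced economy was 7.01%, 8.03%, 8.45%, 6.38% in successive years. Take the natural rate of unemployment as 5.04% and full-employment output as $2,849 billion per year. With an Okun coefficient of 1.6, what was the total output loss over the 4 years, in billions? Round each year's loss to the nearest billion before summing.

Year 1981: gap = -1.6 × (7.01 - 5.04) = -3.152%, loss ≈ 2849 × 3.152/100 ≈ 90.
Year 1982: gap = -1.6 × (8.03 - 5.04) = -4.784%, loss ≈ 2849 × 4.784/100 ≈ 136.
Year 1983: gap = -1.6 × (8.45 - 5.04) = -5.456%, loss ≈ 2849 × 5.456/100 ≈ 155.
Year 1984: gap = -1.6 × (6.38 - 5.04) = -2.144%, loss ≈ 2849 × 2.144/100 ≈ 61.
Total lost output = 90 + 136 + 155 + 61 = 442 billion.

$442 billion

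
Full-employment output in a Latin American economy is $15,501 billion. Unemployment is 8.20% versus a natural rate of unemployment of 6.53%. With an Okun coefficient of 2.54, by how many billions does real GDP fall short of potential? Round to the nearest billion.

$658 billion

Output gap = -2.54 × (8.2 - 6.53) = -2.54 × 1.67 = -4.2418%.
Actual GDP ≈ 15501 × 0.957582 ≈ 14843 billion, so the shortfall is 15501 - 14843 = 658 billion.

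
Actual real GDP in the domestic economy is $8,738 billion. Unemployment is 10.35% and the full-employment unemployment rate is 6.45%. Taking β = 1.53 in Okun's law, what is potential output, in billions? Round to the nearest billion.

Unemployment gap = 10.35 - 6.45 = 3.9 points, so output gap = -1.53 × 3.9 = -5.967%.
Since Y = Y* × (1 + gap/100), Y* = 8738/0.94033 ≈ 9292 billion.

$9,292 billion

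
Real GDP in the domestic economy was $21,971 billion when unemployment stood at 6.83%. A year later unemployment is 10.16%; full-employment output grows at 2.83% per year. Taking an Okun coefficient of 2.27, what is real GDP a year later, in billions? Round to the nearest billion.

Δu = 10.16 - 6.83 = 3.33 points.
Okun's law (growth form): g_Y = g_Y* - β × Δu = 2.83 - 2.27 × (3.33) = 2.83 - 7.5591 = -4.7291%.
Real GDP in the next year = 21971 × (1 - 4.7291/100) = 21971 × 0.952709 ≈ 20932 billion.

$20,932 billion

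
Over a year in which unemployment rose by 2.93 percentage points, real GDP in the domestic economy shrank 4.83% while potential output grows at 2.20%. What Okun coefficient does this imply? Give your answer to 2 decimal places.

Growth form: g_Y = g_Y* - β × Δu, so β = (g_Y* - g_Y)/Δu.
β = (2.2 + 4.83)/2.93 = 7.03/2.93 = 2.40.

β ≈ 2.40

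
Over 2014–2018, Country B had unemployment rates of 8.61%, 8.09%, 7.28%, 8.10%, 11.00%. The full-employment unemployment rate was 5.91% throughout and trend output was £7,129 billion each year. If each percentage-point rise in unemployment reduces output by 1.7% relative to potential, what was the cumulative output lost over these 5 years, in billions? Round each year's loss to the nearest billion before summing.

£1,639 billion

Year 2014: gap = -1.7 × (8.61 - 5.91) = -4.59%, loss ≈ 7129 × 4.59/100 ≈ 327.
Year 2015: gap = -1.7 × (8.09 - 5.91) = -3.706%, loss ≈ 7129 × 3.706/100 ≈ 264.
Year 2016: gap = -1.7 × (7.28 - 5.91) = -2.329%, loss ≈ 7129 × 2.329/100 ≈ 166.
Year 2017: gap = -1.7 × (8.1 - 5.91) = -3.723%, loss ≈ 7129 × 3.723/100 ≈ 265.
Year 2018: gap = -1.7 × (11 - 5.91) = -8.653%, loss ≈ 7129 × 8.653/100 ≈ 617.
Total lost output = 327 + 264 + 166 + 265 + 617 = 1639 billion.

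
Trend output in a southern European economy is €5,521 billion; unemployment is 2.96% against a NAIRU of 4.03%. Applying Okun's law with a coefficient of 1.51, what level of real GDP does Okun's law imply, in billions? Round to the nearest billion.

€5,610 billion

Unemployment gap = 2.96 - 4.03 = -1.07 points, so the output gap is -1.51 × (-1.07) = 1.6157%.
Actual GDP = 5521 × (1 + 1.6157/100) = 5521 × 1.016157 ≈ 5610 billion.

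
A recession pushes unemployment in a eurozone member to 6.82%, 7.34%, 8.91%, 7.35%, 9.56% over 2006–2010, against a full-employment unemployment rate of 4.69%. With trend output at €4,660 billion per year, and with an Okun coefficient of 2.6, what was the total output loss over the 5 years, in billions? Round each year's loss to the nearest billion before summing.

€2,002 billion

Year 2006: gap = -2.6 × (6.82 - 4.69) = -5.538%, loss ≈ 4660 × 5.538/100 ≈ 258.
Year 2007: gap = -2.6 × (7.34 - 4.69) = -6.89%, loss ≈ 4660 × 6.89/100 ≈ 321.
Year 2008: gap = -2.6 × (8.91 - 4.69) = -10.972%, loss ≈ 4660 × 10.972/100 ≈ 511.
Year 2009: gap = -2.6 × (7.35 - 4.69) = -6.916%, loss ≈ 4660 × 6.916/100 ≈ 322.
Year 2010: gap = -2.6 × (9.56 - 4.69) = -12.662%, loss ≈ 4660 × 12.662/100 ≈ 590.
Total lost output = 258 + 321 + 511 + 322 + 590 = 2002 billion.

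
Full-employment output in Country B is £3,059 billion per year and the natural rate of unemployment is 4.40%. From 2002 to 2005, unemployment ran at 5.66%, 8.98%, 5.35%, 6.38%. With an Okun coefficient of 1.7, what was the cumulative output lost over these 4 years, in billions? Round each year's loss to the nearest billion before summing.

Year 2002: gap = -1.7 × (5.66 - 4.4) = -2.142%, loss ≈ 3059 × 2.142/100 ≈ 66.
Year 2003: gap = -1.7 × (8.98 - 4.4) = -7.786%, loss ≈ 3059 × 7.786/100 ≈ 238.
Year 2004: gap = -1.7 × (5.35 - 4.4) = -1.615%, loss ≈ 3059 × 1.615/100 ≈ 49.
Year 2005: gap = -1.7 × (6.38 - 4.4) = -3.366%, loss ≈ 3059 × 3.366/100 ≈ 103.
Total lost output = 66 + 238 + 49 + 103 = 456 billion.

£456 billion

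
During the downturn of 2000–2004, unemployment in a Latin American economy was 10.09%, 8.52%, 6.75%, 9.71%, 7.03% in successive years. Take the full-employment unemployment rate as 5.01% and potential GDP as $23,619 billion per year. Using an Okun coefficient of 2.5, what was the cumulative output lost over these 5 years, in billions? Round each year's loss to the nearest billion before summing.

Year 2000: gap = -2.5 × (10.09 - 5.01) = -12.7%, loss ≈ 23619 × 12.7/100 ≈ 3000.
Year 2001: gap = -2.5 × (8.52 - 5.01) = -8.775%, loss ≈ 23619 × 8.775/100 ≈ 2073.
Year 2002: gap = -2.5 × (6.75 - 5.01) = -4.35%, loss ≈ 23619 × 4.35/100 ≈ 1027.
Year 2003: gap = -2.5 × (9.71 - 5.01) = -11.75%, loss ≈ 23619 × 11.75/100 ≈ 2775.
Year 2004: gap = -2.5 × (7.03 - 5.01) = -5.05%, loss ≈ 23619 × 5.05/100 ≈ 1193.
Total lost output = 3000 + 2073 + 1027 + 2775 + 1193 = 10068 billion.

$10,068 billion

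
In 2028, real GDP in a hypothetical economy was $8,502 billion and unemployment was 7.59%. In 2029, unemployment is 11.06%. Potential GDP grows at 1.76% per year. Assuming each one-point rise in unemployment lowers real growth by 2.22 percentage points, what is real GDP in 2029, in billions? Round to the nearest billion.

$7,997 billion

Δu = 11.06 - 7.59 = 3.47 points.
Okun's law (growth form): g_Y = g_Y* - β × Δu = 1.76 - 2.22 × (3.47) = 1.76 - 7.7034 = -5.9434%.
Real GDP in the next year = 8502 × (1 - 5.9434/100) = 8502 × 0.940566 ≈ 7997 billion.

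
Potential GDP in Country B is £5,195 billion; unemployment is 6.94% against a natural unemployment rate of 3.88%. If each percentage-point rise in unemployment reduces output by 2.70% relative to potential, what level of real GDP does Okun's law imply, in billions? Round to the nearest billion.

£4,766 billion

Unemployment gap = 6.94 - 3.88 = 3.06 points, so the output gap is -2.7 × 3.06 = -8.262%.
Actual GDP = 5195 × (1 - 8.262/100) = 5195 × 0.91738 ≈ 4766 billion.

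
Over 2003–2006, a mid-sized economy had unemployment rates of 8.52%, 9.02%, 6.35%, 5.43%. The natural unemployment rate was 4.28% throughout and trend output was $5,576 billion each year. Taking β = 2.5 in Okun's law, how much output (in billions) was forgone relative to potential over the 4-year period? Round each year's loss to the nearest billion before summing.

Year 2003: gap = -2.5 × (8.52 - 4.28) = -10.6%, loss ≈ 5576 × 10.6/100 ≈ 591.
Year 2004: gap = -2.5 × (9.02 - 4.28) = -11.85%, loss ≈ 5576 × 11.85/100 ≈ 661.
Year 2005: gap = -2.5 × (6.35 - 4.28) = -5.175%, loss ≈ 5576 × 5.175/100 ≈ 289.
Year 2006: gap = -2.5 × (5.43 - 4.28) = -2.875%, loss ≈ 5576 × 2.875/100 ≈ 160.
Total lost output = 591 + 661 + 289 + 160 = 1701 billion.

$1,701 billion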